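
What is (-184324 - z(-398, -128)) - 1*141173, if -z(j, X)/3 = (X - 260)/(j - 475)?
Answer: -976487/3 ≈ -3.2550e+5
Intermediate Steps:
z(j, X) = -3*(-260 + X)/(-475 + j) (z(j, X) = -3*(X - 260)/(j - 475) = -3*(-260 + X)/(-475 + j))
(-184324 - z(-398, -128)) - 1*141173 = (-184324 - 3*(260 - 1*(-128))/(-475 - 398)) - 1*141173 = (-184324 - 3*(260 + 128)/(-873)) - 141173 = (-184324 - 3*(-1)*388/873) - 141173 = (-184324 - 1*(-4/3)) - 141173 = (-184324 + 4/3) - 141173 = -552968/3 - 141173 = -976487/3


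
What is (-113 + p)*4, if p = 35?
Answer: -312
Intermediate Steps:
(-113 + p)*4 = (-113 + 35)*4 = -78*4 = -312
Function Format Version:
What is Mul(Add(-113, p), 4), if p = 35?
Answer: -312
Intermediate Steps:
Mul(Add(-113, p), 4) = Mul(Add(-113, 35), 4) = Mul(-78, 4) = -312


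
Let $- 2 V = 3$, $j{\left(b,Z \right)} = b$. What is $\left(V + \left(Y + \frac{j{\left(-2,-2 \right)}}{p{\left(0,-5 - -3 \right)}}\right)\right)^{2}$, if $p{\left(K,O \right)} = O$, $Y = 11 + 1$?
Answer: $\frac{529}{4} \approx 132.25$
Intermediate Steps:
$V = - \frac{3}{2}$ ($V = \left(- \frac{1}{2}\right) 3 = - \frac{3}{2} \approx -1.5$)
$Y = 12$
$\left(V + \left(Y + \frac{j{\left(-2,-2 \right)}}{p{\left(0,-5 - -3 \right)}}\right)\right)^{2} = \left(- \frac{3}{2} + \left(12 - \frac{2}{-5 - -3}\right)\right)^{2} = \left(- \frac{3}{2} + \left(12 - \frac{2}{-5 + 3}\right)\right)^{2} = \left(- \frac{3}{2} + \left(12 - \frac{2}{-2}\right)\right)^{2} = \left(- \frac{3}{2} + \left(12 - -1\right)\right)^{2} = \left(- \frac{3}{2} + \left(12 + 1\right)\right)^{2} = \left(- \frac{3}{2} + 13\right)^{2} = \left(\frac{23}{2}\right)^{2} = \frac{529}{4}$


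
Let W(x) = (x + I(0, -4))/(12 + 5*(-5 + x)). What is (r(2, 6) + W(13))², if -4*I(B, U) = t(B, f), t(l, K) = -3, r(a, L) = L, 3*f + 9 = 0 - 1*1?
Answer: 1697809/43264 ≈ 39.243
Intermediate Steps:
f = -10/3 (f = -3 + (0 - 1*1)/3 = -3 + (0 - 1)/3 = -3 + (⅓)*(-1) = -3 - ⅓ = -10/3 ≈ -3.3333)
I(B, U) = ¾ (I(B, U) = -¼*(-3) = ¾)
W(x) = (¾ + x)/(-13 + 5*x) (W(x) = (x + ¾)/(12 + 5*(-5 + x)) = (¾ + x)/(12 + (-25 + 5*x)) = (¾ + x)/(-13 + 5*x))
(r(2, 6) + W(13))² = (6 + (3 + 4*13)/(4*(-13 + 5*13)))² = (6 + (3 + 52)/(4*(-13 + 65)))² = (6 + (¼)*55/52)² = (6 + (¼)*(1/52)*55)² = (6 + 55/208)² = (1303/208)² = 1697809/43264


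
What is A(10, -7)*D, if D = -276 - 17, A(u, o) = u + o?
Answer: -879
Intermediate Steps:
A(u, o) = o + u
D = -293
A(10, -7)*D = (-7 + 10)*(-293) = 3*(-293) = -879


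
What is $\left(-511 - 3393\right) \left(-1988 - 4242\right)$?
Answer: $24321920$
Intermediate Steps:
$\left(-511 - 3393\right) \left(-1988 - 4242\right) = \left(-3904\right) \left(-6230\right) = 24321920$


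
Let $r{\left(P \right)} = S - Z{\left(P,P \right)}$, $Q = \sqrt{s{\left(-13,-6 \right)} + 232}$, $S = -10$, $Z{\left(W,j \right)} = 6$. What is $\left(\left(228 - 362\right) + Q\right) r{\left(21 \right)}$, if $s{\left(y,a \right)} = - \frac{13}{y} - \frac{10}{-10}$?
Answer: $2144 - 48 \sqrt{26} \approx 1899.2$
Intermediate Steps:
$s{\left(y,a \right)} = 1 - \frac{13}{y}$ ($s{\left(y,a \right)} = - \frac{13}{y} - -1 = - \frac{13}{y} + 1 = 1 - \frac{13}{y}$)
$Q = 3 \sqrt{26}$ ($Q = \sqrt{\frac{-13 - 13}{-13} + 232} = \sqrt{\left(- \frac{1}{13}\right) \left(-26\right) + 232} = \sqrt{2 + 232} = \sqrt{234} = 3 \sqrt{26} \approx 15.297$)
$r{\left(P \right)} = -16$ ($r{\left(P \right)} = -10 - 6 = -16$)
$\left(\left(228 - 362\right) + Q\right) r{\left(21 \right)} = \left(\left(228 - 362\right) + 3 \sqrt{26}\right) \left(-16\right) = \left(-134 + 3 \sqrt{26}\right) \left(-16\right) = 2144 - 48 \sqrt{26}$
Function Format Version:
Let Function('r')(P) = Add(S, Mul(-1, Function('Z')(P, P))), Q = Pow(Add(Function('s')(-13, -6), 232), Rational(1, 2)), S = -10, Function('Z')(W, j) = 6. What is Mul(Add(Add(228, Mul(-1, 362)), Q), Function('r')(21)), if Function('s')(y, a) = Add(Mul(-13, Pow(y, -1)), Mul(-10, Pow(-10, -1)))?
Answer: Add(2144, Mul(-48, Pow(26, Rational(1, 2)))) ≈ 1899.2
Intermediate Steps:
Function('s')(y, a) = Add(1, Mul(-13, Pow(y, -1))) (Function('s')(y, a) = Add(Mul(-13, Pow(y, -1)), Mul(-10, Rational(-1, 10))) = Add(Mul(-13, Pow(y, -1)), 1) = Add(1, Mul(-13, Pow(y, -1))))
Q = Mul(3, Pow(26, Rational(1, 2))) (Q = Pow(Add(Mul(Pow(-13, -1), Add(-13, -13)), 232), Rational(1, 2)) = Pow(Add(Mul(Rational(-1, 13), -26), 232), Rational(1, 2)) = Pow(Add(2, 232), Rational(1, 2)) = Pow(234, Rational(1, 2)) = Mul(3, Pow(26, Rational(1, 2))) ≈ 15.297)
Function('r')(P) = -16 (Function('r')(P) = Add(-10, Mul(-1, 6)) = Add(-10, -6) = -16)
Mul(Add(Add(228, Mul(-1, 362)), Q), Function('r')(21)) = Mul(Add(Add(228, Mul(-1, 362)), Mul(3, Pow(26, Rational(1, 2)))), -16) = Mul(Add(Add(228, -362), Mul(3, Pow(26, Rational(1, 2)))), -16) = Mul(Add(-134, Mul(3, Pow(26, Rational(1, 2)))), -16) = Add(2144, Mul(-48, Pow(26, Rational(1, 2))))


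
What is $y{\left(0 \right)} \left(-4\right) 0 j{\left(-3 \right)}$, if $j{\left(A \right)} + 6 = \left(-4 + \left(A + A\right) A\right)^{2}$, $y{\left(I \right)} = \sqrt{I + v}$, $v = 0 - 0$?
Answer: $0$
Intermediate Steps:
$v = 0$ ($v = 0 + 0 = 0$)
$y{\left(I \right)} = \sqrt{I}$ ($y{\left(I \right)} = \sqrt{I + 0} = \sqrt{I}$)
$j{\left(A \right)} = -6 + \left(-4 + 2 A^{2}\right)^{2}$ ($j{\left(A \right)} = -6 + \left(-4 + \left(A + A\right) A\right)^{2} = -6 + \left(-4 + 2 A A\right)^{2} = -6 + \left(-4 + 2 A^{2}\right)^{2}$)
$y{\left(0 \right)} \left(-4\right) 0 j{\left(-3 \right)} = \sqrt{0} \left(-4\right) 0 \left(-6 + 4 \left(-2 + \left(-3\right)^{2}\right)^{2}\right) = 0 \left(-4\right) 0 \left(-6 + 4 \left(-2 + 9\right)^{2}\right) = 0 \cdot 0 \left(-6 + 4 \cdot 7^{2}\right) = 0 \left(-6 + 4 \cdot 49\right) = 0 \left(-6 + 196\right) = 0 \cdot 190 = 0$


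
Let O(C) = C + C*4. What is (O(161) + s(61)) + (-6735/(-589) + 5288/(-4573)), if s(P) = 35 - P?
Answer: 2125918686/2693497 ≈ 789.28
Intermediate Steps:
O(C) = 5*C (O(C) = C + 4*C = 5*C)
(O(161) + s(61)) + (-6735/(-589) + 5288/(-4573)) = (5*161 + (35 - 1*61)) + (-6735/(-589) + 5288/(-4573)) = (805 + (35 - 61)) + (-6735*(-1/589) + 5288*(-1/4573)) = (805 - 26) + (6735/589 - 5288/4573) = 779 + 27684523/2693497 = 2125918686/2693497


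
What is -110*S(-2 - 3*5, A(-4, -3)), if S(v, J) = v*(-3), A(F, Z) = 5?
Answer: -5610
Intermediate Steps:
S(v, J) = -3*v
-110*S(-2 - 3*5, A(-4, -3)) = -(-330)*(-2 - 3*5) = -(-330)*(-2 - 15) = -(-330)*(-17) = -110*51 = -5610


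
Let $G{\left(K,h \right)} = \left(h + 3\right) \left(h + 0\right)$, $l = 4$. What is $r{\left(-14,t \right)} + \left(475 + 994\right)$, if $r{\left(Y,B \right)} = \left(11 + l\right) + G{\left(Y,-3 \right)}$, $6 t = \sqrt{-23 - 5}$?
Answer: $1484$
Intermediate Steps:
$t = \frac{i \sqrt{7}}{3}$ ($t = \frac{\sqrt{-23 - 5}}{6} = \frac{\sqrt{-28}}{6} = \frac{2 i \sqrt{7}}{6} = \frac{i \sqrt{7}}{3} \approx 0.88192 i$)
$G{\left(K,h \right)} = h \left(3 + h\right)$ ($G{\left(K,h \right)} = \left(3 + h\right) h = h \left(3 + h\right)$)
$r{\left(Y,B \right)} = 15$ ($r{\left(Y,B \right)} = \left(11 + 4\right) - 3 \left(3 - 3\right) = 15 - 0 = 15 + 0 = 15$)
$r{\left(-14,t \right)} + \left(475 + 994\right) = 15 + \left(475 + 994\right) = 15 + 1469 = 1484$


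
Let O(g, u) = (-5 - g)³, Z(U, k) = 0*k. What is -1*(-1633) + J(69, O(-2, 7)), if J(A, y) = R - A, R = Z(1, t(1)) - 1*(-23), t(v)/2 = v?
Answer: 1587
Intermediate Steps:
t(v) = 2*v
Z(U, k) = 0
R = 23 (R = 0 - 1*(-23) = 0 + 23 = 23)
J(A, y) = 23 - A
-1*(-1633) + J(69, O(-2, 7)) = -1*(-1633) + (23 - 1*69) = 1633 + (23 - 69) = 1633 - 46 = 1587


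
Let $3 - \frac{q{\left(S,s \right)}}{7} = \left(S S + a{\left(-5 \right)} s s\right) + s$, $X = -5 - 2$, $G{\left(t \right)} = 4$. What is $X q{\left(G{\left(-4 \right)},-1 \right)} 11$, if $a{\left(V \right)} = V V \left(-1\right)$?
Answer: $-7007$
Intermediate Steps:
$a{\left(V \right)} = - V^{2}$ ($a{\left(V \right)} = V^{2} \left(-1\right) = - V^{2}$)
$X = -7$ ($X = -5 - 2 = -7$)
$q{\left(S,s \right)} = 21 - 7 s - 7 S^{2} + 175 s^{2}$ ($q{\left(S,s \right)} = 21 - 7 \left(\left(S S + - \left(-5\right)^{2} s s\right) + s\right) = 21 - 7 \left(\left(S^{2} + \left(-1\right) 25 s s\right) + s\right) = 21 - 7 \left(\left(S^{2} + - 25 s s\right) + s\right) = 21 - 7 \left(\left(S^{2} - 25 s^{2}\right) + s\right) = 21 - 7 \left(s + S^{2} - 25 s^{2}\right) = 21 - \left(- 175 s^{2} + 7 s + 7 S^{2}\right) = 21 - 7 s - 7 S^{2} + 175 s^{2}$)
$X q{\left(G{\left(-4 \right)},-1 \right)} 11 = - 7 \left(21 - -7 - 7 \cdot 4^{2} + 175 \left(-1\right)^{2}\right) 11 = - 7 \left(21 + 7 - 112 + 175 \cdot 1\right) 11 = - 7 \left(21 + 7 - 112 + 175\right) 11 = \left(-7\right) 91 \cdot 11 = \left(-637\right) 11 = -7007$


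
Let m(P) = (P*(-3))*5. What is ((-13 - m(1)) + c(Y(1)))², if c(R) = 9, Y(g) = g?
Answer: 121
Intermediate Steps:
m(P) = -15*P (m(P) = -3*P*5 = -15*P)
((-13 - m(1)) + c(Y(1)))² = ((-13 - (-15)) + 9)² = ((-13 - 1*(-15)) + 9)² = ((-13 + 15) + 9)² = (2 + 9)² = 11² = 121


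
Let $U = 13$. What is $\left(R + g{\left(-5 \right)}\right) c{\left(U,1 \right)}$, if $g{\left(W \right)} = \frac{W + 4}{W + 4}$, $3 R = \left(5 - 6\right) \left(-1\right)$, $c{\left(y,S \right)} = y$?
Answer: $\frac{52}{3} \approx 17.333$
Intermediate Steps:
$R = \frac{1}{3}$ ($R = \frac{\left(5 - 6\right) \left(-1\right)}{3} = \frac{\left(-1\right) \left(-1\right)}{3} = \frac{1}{3} \cdot 1 = \frac{1}{3} \approx 0.33333$)
$g{\left(W \right)} = 1$ ($g{\left(W \right)} = \frac{4 + W}{4 + W} = 1$)
$\left(R + g{\left(-5 \right)}\right) c{\left(U,1 \right)} = \left(\frac{1}{3} + 1\right) 13 = \frac{4}{3} \cdot 13 = \frac{52}{3}$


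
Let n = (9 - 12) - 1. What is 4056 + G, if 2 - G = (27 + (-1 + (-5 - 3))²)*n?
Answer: 4490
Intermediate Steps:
n = -4 (n = -3 - 1 = -4)
G = 434 (G = 2 - (27 + (-1 + (-5 - 3))²)*(-4) = 2 - (27 + (-1 - 8)²)*(-4) = 2 - (27 + (-9)²)*(-4) = 2 - (27 + 81)*(-4) = 2 - 108*(-4) = 2 - 1*(-432) = 2 + 432 = 434)
4056 + G = 4056 + 434 = 4490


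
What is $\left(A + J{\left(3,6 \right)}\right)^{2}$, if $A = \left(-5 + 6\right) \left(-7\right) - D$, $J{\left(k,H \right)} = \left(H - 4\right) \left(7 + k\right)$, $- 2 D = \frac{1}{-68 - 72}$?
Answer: $\frac{13242321}{78400} \approx 168.91$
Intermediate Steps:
$D = \frac{1}{280}$ ($D = - \frac{1}{2 \left(-68 - 72\right)} = - \frac{1}{2 \left(-140\right)} = \left(- \frac{1}{2}\right) \left(- \frac{1}{140}\right) = \frac{1}{280} \approx 0.0035714$)
$J{\left(k,H \right)} = \left(-4 + H\right) \left(7 + k\right)$
$A = - \frac{1961}{280}$ ($A = \left(-5 + 6\right) \left(-7\right) - \frac{1}{280} = 1 \left(-7\right) - \frac{1}{280} = -7 - \frac{1}{280} = - \frac{1961}{280} \approx -7.0036$)
$\left(A + J{\left(3,6 \right)}\right)^{2} = \left(- \frac{1961}{280} + \left(-28 - 12 + 7 \cdot 6 + 6 \cdot 3\right)\right)^{2} = \left(- \frac{1961}{280} + \left(-28 - 12 + 42 + 18\right)\right)^{2} = \left(- \frac{1961}{280} + 20\right)^{2} = \left(\frac{3639}{280}\right)^{2} = \frac{13242321}{78400}$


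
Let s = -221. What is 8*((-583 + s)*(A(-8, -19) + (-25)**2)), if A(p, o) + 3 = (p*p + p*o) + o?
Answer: -5267808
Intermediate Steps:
A(p, o) = -3 + o + p**2 + o*p (A(p, o) = -3 + ((p*p + p*o) + o) = -3 + ((p**2 + o*p) + o) = -3 + (o + p**2 + o*p) = -3 + o + p**2 + o*p)
8*((-583 + s)*(A(-8, -19) + (-25)**2)) = 8*((-583 - 221)*((-3 - 19 + (-8)**2 - 19*(-8)) + (-25)**2)) = 8*(-804*((-3 - 19 + 64 + 152) + 625)) = 8*(-804*(194 + 625)) = 8*(-804*819) = 8*(-658476) = -5267808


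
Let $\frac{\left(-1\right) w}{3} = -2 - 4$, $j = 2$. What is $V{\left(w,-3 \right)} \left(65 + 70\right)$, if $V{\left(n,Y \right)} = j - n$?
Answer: $-2160$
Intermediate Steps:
$w = 18$ ($w = - 3 \left(-2 - 4\right) = \left(-3\right) \left(-6\right) = 18$)
$V{\left(n,Y \right)} = 2 - n$
$V{\left(w,-3 \right)} \left(65 + 70\right) = \left(2 - 18\right) \left(65 + 70\right) = \left(2 - 18\right) 135 = \left(-16\right) 135 = -2160$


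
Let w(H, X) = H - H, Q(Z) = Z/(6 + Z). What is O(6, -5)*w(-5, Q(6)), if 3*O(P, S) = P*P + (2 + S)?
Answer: 0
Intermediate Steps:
Q(Z) = Z/(6 + Z)
O(P, S) = ⅔ + S/3 + P²/3 (O(P, S) = (P*P + (2 + S))/3 = (P² + (2 + S))/3 = (2 + S + P²)/3 = ⅔ + S/3 + P²/3)
w(H, X) = 0
O(6, -5)*w(-5, Q(6)) = (⅔ + (⅓)*(-5) + (⅓)*6²)*0 = (⅔ - 5/3 + (⅓)*36)*0 = (⅔ - 5/3 + 12)*0 = 11*0 = 0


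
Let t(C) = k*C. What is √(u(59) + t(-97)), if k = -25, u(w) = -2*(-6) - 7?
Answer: 9*√30 ≈ 49.295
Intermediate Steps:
u(w) = 5 (u(w) = 12 - 7 = 5)
t(C) = -25*C
√(u(59) + t(-97)) = √(5 - 25*(-97)) = √(5 + 2425) = √2430 = 9*√30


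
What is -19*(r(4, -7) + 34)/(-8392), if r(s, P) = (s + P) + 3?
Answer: 323/4196 ≈ 0.076978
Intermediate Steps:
r(s, P) = 3 + P + s (r(s, P) = (P + s) + 3 = 3 + P + s)
-19*(r(4, -7) + 34)/(-8392) = -19*((3 - 7 + 4) + 34)/(-8392) = -19*(0 + 34)*(-1/8392) = -19*34*(-1/8392) = -646*(-1/8392) = 323/4196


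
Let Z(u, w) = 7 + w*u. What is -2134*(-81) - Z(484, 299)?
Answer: 28131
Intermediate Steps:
Z(u, w) = 7 + u*w
-2134*(-81) - Z(484, 299) = -2134*(-81) - (7 + 484*299) = 172854 - (7 + 144716) = 172854 - 1*144723 = 172854 - 144723 = 28131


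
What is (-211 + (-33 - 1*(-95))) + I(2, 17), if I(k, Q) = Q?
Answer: -132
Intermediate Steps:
(-211 + (-33 - 1*(-95))) + I(2, 17) = (-211 + (-33 - 1*(-95))) + 17 = (-211 + (-33 + 95)) + 17 = (-211 + 62) + 17 = -149 + 17 = -132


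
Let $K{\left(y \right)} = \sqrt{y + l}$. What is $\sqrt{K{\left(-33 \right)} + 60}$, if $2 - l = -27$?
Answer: $\sqrt{60 + 2 i} \approx 7.747 + 0.12908 i$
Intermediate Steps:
$l = 29$ ($l = 2 - -27 = 2 + 27 = 29$)
$K{\left(y \right)} = \sqrt{29 + y}$ ($K{\left(y \right)} = \sqrt{y + 29} = \sqrt{29 + y}$)
$\sqrt{K{\left(-33 \right)} + 60} = \sqrt{\sqrt{29 - 33} + 60} = \sqrt{\sqrt{-4} + 60} = \sqrt{2 i + 60} = \sqrt{60 + 2 i}$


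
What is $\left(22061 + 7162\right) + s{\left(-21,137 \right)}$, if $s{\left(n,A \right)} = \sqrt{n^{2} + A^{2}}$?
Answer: $29223 + \sqrt{19210} \approx 29362.0$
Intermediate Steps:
$s{\left(n,A \right)} = \sqrt{A^{2} + n^{2}}$
$\left(22061 + 7162\right) + s{\left(-21,137 \right)} = \left(22061 + 7162\right) + \sqrt{137^{2} + \left(-21\right)^{2}} = 29223 + \sqrt{18769 + 441} = 29223 + \sqrt{19210}$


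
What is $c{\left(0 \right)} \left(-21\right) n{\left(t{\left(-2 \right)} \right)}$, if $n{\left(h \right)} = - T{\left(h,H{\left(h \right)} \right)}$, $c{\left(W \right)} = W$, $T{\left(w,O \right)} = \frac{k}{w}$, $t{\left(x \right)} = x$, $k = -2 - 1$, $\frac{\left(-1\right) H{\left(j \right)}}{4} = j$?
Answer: $0$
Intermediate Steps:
$H{\left(j \right)} = - 4 j$
$k = -3$ ($k = -2 - 1 = -3$)
$T{\left(w,O \right)} = - \frac{3}{w}$
$n{\left(h \right)} = \frac{3}{h}$ ($n{\left(h \right)} = - \frac{-3}{h} = \frac{3}{h}$)
$c{\left(0 \right)} \left(-21\right) n{\left(t{\left(-2 \right)} \right)} = 0 \left(-21\right) \frac{3}{-2} = 0 \cdot 3 \left(- \frac{1}{2}\right) = 0 \left(- \frac{3}{2}\right) = 0$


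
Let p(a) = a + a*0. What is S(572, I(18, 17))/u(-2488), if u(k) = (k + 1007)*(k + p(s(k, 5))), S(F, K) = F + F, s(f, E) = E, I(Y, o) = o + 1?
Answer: 88/282871 ≈ 0.00031110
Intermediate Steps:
I(Y, o) = 1 + o
p(a) = a (p(a) = a + 0 = a)
S(F, K) = 2*F
u(k) = (5 + k)*(1007 + k) (u(k) = (k + 1007)*(k + 5) = (1007 + k)*(5 + k) = (5 + k)*(1007 + k))
S(572, I(18, 17))/u(-2488) = (2*572)/(5035 + (-2488)**2 + 1012*(-2488)) = 1144/(5035 + 6190144 - 2517856) = 1144/3677323 = 1144*(1/3677323) = 88/282871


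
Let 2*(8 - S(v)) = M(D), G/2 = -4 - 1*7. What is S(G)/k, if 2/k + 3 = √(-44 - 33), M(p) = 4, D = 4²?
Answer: -9 + 3*I*√77 ≈ -9.0 + 26.325*I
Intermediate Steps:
G = -22 (G = 2*(-4 - 1*7) = 2*(-4 - 7) = 2*(-11) = -22)
D = 16
S(v) = 6 (S(v) = 8 - ½*4 = 8 - 2 = 6)
k = 2/(-3 + I*√77) (k = 2/(-3 + √(-44 - 33)) = 2/(-3 + √(-77)) = 2/(-3 + I*√77) ≈ -0.069767 - 0.20407*I)
S(G)/k = 6/(-3/43 - I*√77/43)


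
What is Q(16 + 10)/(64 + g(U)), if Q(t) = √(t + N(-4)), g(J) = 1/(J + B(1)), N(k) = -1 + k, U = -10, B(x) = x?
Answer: 9*√21/575 ≈ 0.071727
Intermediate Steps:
g(J) = 1/(1 + J) (g(J) = 1/(J + 1) = 1/(1 + J))
Q(t) = √(-5 + t) (Q(t) = √(t + (-1 - 4)) = √(t - 5) = √(-5 + t))
Q(16 + 10)/(64 + g(U)) = √(-5 + (16 + 10))/(64 + 1/(1 - 10)) = √(-5 + 26)/(64 + 1/(-9)) = √21/(64 - ⅑) = √21/(575/9) = √21*(9/575) = 9*√21/575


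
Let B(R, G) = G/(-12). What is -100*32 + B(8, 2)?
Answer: -19201/6 ≈ -3200.2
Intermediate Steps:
B(R, G) = -G/12 (B(R, G) = G*(-1/12) = -G/12)
-100*32 + B(8, 2) = -100*32 - 1/12*2 = -3200 - ⅙ = -19201/6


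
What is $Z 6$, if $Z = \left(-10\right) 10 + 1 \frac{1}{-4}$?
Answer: $- \frac{1203}{2} \approx -601.5$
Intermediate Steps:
$Z = - \frac{401}{4}$ ($Z = -100 + 1 \left(- \frac{1}{4}\right) = -100 - \frac{1}{4} = - \frac{401}{4} \approx -100.25$)
$Z 6 = \left(- \frac{401}{4}\right) 6 = - \frac{1203}{2}$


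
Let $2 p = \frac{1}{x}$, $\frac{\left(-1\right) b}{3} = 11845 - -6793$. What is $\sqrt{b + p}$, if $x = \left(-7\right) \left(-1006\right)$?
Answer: $\frac{5 i \sqrt{110910482431}}{7042} \approx 236.46 i$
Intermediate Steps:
$b = -55914$ ($b = - 3 \left(11845 - -6793\right) = - 3 \left(11845 + 6793\right) = \left(-3\right) 18638 = -55914$)
$x = 7042$
$p = \frac{1}{14084}$ ($p = \frac{1}{2 \cdot 7042} = \frac{1}{2} \cdot \frac{1}{7042} = \frac{1}{14084} \approx 7.1003 \cdot 10^{-5}$)
$\sqrt{b + p} = \sqrt{-55914 + \frac{1}{14084}} = \sqrt{- \frac{787492775}{14084}} = \frac{5 i \sqrt{110910482431}}{7042}$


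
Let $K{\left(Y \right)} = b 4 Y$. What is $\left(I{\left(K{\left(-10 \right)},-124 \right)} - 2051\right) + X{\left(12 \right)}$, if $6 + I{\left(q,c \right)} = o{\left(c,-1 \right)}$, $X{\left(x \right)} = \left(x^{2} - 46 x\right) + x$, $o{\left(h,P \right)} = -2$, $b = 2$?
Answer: $-2455$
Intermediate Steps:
$K{\left(Y \right)} = 8 Y$ ($K{\left(Y \right)} = 2 \cdot 4 Y = 8 Y$)
$X{\left(x \right)} = x^{2} - 45 x$
$I{\left(q,c \right)} = -8$ ($I{\left(q,c \right)} = -6 - 2 = -8$)
$\left(I{\left(K{\left(-10 \right)},-124 \right)} - 2051\right) + X{\left(12 \right)} = \left(-8 - 2051\right) + 12 \left(-45 + 12\right) = -2059 + 12 \left(-33\right) = -2059 - 396 = -2455$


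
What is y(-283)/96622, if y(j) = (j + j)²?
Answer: 160178/48311 ≈ 3.3156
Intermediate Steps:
y(j) = 4*j² (y(j) = (2*j)² = 4*j²)
y(-283)/96622 = (4*(-283)²)/96622 = (4*80089)*(1/96622) = 320356*(1/96622) = 160178/48311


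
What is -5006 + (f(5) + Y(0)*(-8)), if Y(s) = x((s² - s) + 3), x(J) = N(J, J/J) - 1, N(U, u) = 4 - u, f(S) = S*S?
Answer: -4997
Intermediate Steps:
f(S) = S²
x(J) = 2 (x(J) = (4 - J/J) - 1 = (4 - 1*1) - 1 = (4 - 1) - 1 = 3 - 1 = 2)
Y(s) = 2
-5006 + (f(5) + Y(0)*(-8)) = -5006 + (5² + 2*(-8)) = -5006 + (25 - 16) = -5006 + 9 = -4997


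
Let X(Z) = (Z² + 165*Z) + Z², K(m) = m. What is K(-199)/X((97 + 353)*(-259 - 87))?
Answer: -199/48459289500 ≈ -4.1065e-9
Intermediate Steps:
X(Z) = 2*Z² + 165*Z
K(-199)/X((97 + 353)*(-259 - 87)) = -199*1/((-259 - 87)*(97 + 353)*(165 + 2*((97 + 353)*(-259 - 87)))) = -199*(-1/(155700*(165 + 2*(450*(-346))))) = -199*(-1/(155700*(165 + 2*(-155700)))) = -199*(-1/(155700*(165 - 311400))) = -199/((-155700*(-311235))) = -199/48459289500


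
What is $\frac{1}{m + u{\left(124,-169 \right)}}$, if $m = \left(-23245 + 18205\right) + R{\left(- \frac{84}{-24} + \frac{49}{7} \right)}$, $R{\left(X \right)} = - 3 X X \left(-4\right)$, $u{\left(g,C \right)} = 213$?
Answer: $- \frac{1}{3504} \approx -0.00028539$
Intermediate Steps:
$R{\left(X \right)} = 12 X^{2}$ ($R{\left(X \right)} = - 3 X^{2} \left(-4\right) = 12 X^{2}$)
$m = -3717$ ($m = \left(-23245 + 18205\right) + 12 \left(- \frac{84}{-24} + \frac{49}{7}\right)^{2} = -5040 + 12 \left(\left(-84\right) \left(- \frac{1}{24}\right) + 49 \cdot \frac{1}{7}\right)^{2} = -5040 + 12 \left(\frac{7}{2} + 7\right)^{2} = -5040 + 12 \left(\frac{21}{2}\right)^{2} = -5040 + 12 \cdot \frac{441}{4} = -5040 + 1323 = -3717$)
$\frac{1}{m + u{\left(124,-169 \right)}} = \frac{1}{-3717 + 213} = \frac{1}{-3504} = - \frac{1}{3504}$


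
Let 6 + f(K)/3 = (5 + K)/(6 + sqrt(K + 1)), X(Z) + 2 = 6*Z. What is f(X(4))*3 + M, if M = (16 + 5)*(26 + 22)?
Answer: 13860/13 - 243*sqrt(23)/13 ≈ 976.51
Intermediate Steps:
X(Z) = -2 + 6*Z
f(K) = -18 + 3*(5 + K)/(6 + sqrt(1 + K)) (f(K) = -18 + 3*((5 + K)/(6 + sqrt(K + 1))) = -18 + 3*((5 + K)/(6 + sqrt(1 + K))) = -18 + 3*(5 + K)/(6 + sqrt(1 + K)))
M = 1008 (M = 21*48 = 1008)
f(X(4))*3 + M = (3*(-31 + (-2 + 6*4) - 6*sqrt(1 + (-2 + 6*4)))/(6 + sqrt(1 + (-2 + 6*4))))*3 + 1008 = (3*(-31 + (-2 + 24) - 6*sqrt(1 + (-2 + 24)))/(6 + sqrt(1 + (-2 + 24))))*3 + 1008 = (3*(-31 + 22 - 6*sqrt(1 + 22))/(6 + sqrt(1 + 22)))*3 + 1008 = (3*(-31 + 22 - 6*sqrt(23))/(6 + sqrt(23)))*3 + 1008 = (3*(-9 - 6*sqrt(23))/(6 + sqrt(23)))*3 + 1008 = 9*(-9 - 6*sqrt(23))/(6 + sqrt(23)) + 1008 = 1008 + 9*(-9 - 6*sqrt(23))/(6 + sqrt(23))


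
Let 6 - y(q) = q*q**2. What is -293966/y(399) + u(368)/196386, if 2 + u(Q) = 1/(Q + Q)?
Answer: 204813691719/44354392919104 ≈ 0.0046177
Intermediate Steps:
y(q) = 6 - q**3 (y(q) = 6 - q*q**2 = 6 - q**3)
u(Q) = -2 + 1/(2*Q) (u(Q) = -2 + 1/(Q + Q) = -2 + 1/(2*Q))
-293966/y(399) + u(368)/196386 = -293966/(6 - 1*399**3) + (-2 + (1/2)/368)/196386 = -293966/(6 - 1*63521199) + (-2 + (1/2)*(1/368))*(1/196386) = -293966/(6 - 63521199) + (-2 + 1/736)*(1/196386) = -293966/(-63521193) - 1471/736*1/196386 = -293966*(-1/63521193) - 1471/144540096 = 293966/63521193 - 1471/144540096 = 204813691719/44354392919104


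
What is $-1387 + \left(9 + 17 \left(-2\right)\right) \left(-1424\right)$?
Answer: $34213$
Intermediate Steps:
$-1387 + \left(9 + 17 \left(-2\right)\right) \left(-1424\right) = -1387 + \left(9 - 34\right) \left(-1424\right) = -1387 - -35600 = -1387 + 35600 = 34213$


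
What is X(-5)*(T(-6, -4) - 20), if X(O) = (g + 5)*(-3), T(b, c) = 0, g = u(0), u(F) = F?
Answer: 300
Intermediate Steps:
g = 0
X(O) = -15 (X(O) = (0 + 5)*(-3) = 5*(-3) = -15)
X(-5)*(T(-6, -4) - 20) = -15*(0 - 20) = -15*(-20) = 300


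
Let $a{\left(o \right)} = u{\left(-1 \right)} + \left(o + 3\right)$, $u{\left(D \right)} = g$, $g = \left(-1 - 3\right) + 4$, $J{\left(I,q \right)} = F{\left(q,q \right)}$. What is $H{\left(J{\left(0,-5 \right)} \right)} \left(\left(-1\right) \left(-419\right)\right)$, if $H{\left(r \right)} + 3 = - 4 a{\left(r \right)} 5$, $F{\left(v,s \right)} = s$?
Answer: $15503$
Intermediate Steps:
$J{\left(I,q \right)} = q$
$g = 0$ ($g = -4 + 4 = 0$)
$u{\left(D \right)} = 0$
$a{\left(o \right)} = 3 + o$ ($a{\left(o \right)} = 0 + \left(o + 3\right) = 0 + \left(3 + o\right) = 3 + o$)
$H{\left(r \right)} = -63 - 20 r$ ($H{\left(r \right)} = -3 + - 4 \left(3 + r\right) 5 = -3 + \left(-12 - 4 r\right) 5 = -3 - \left(60 + 20 r\right) = -63 - 20 r$)
$H{\left(J{\left(0,-5 \right)} \right)} \left(\left(-1\right) \left(-419\right)\right) = \left(-63 - -100\right) \left(\left(-1\right) \left(-419\right)\right) = \left(-63 + 100\right) 419 = 37 \cdot 419 = 15503$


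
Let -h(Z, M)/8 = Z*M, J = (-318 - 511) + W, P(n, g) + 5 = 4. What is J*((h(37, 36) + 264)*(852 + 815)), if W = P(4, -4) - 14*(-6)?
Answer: 12923304144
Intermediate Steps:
P(n, g) = -1 (P(n, g) = -5 + 4 = -1)
W = 83 (W = -1 - 14*(-6) = -1 + 84 = 83)
J = -746 (J = (-318 - 511) + 83 = -829 + 83 = -746)
h(Z, M) = -8*M*Z (h(Z, M) = -8*Z*M = -8*M*Z)
J*((h(37, 36) + 264)*(852 + 815)) = -746*(-8*36*37 + 264)*(852 + 815) = -746*(-10656 + 264)*1667 = -(-7752432)*1667 = -746*(-17323464) = 12923304144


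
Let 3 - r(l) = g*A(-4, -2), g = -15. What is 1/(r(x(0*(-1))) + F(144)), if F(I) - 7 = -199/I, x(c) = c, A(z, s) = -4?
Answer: -144/7399 ≈ -0.019462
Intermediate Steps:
r(l) = -57 (r(l) = 3 - (-15)*(-4) = 3 - 1*60 = 3 - 60 = -57)
F(I) = 7 - 199/I
1/(r(x(0*(-1))) + F(144)) = 1/(-57 + (7 - 199/144)) = 1/(-57 + 809/144) = 1/(-7399/144) = -144/7399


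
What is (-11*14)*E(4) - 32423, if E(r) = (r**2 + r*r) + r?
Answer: -37967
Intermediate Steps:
E(r) = r + 2*r**2 (E(r) = (r**2 + r**2) + r = 2*r**2 + r = r + 2*r**2)
(-11*14)*E(4) - 32423 = (-11*14)*(4*(1 + 2*4)) - 32423 = -616*(1 + 8) - 32423 = -616*9 - 32423 = -154*36 - 32423 = -5544 - 32423 = -37967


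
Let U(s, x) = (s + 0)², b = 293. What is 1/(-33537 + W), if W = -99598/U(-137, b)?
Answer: -18769/629555551 ≈ -2.9813e-5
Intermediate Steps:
U(s, x) = s²
W = -99598/18769 (W = -99598/((-137)²) = -99598/18769 ≈ -5.3065)
1/(-33537 + W) = 1/(-33537 - 99598/18769) = 1/(-629555551/18769) = -18769/629555551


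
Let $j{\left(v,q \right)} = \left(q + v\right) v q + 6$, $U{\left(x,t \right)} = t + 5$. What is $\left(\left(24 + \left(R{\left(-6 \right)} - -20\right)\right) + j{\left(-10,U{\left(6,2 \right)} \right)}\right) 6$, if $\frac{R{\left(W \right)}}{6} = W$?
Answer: $1344$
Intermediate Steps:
$U{\left(x,t \right)} = 5 + t$
$R{\left(W \right)} = 6 W$
$j{\left(v,q \right)} = 6 + q v \left(q + v\right)$ ($j{\left(v,q \right)} = v \left(q + v\right) q + 6 = q v \left(q + v\right) + 6 = 6 + q v \left(q + v\right)$)
$\left(\left(24 + \left(R{\left(-6 \right)} - -20\right)\right) + j{\left(-10,U{\left(6,2 \right)} \right)}\right) 6 = \left(\left(24 + \left(6 \left(-6\right) - -20\right)\right) + \left(6 + \left(5 + 2\right) \left(-10\right)^{2} - 10 \left(5 + 2\right)^{2}\right)\right) 6 = \left(\left(24 + \left(-36 + 20\right)\right) + \left(6 + 7 \cdot 100 - 10 \cdot 7^{2}\right)\right) 6 = \left(\left(24 - 16\right) + \left(6 + 700 - 490\right)\right) 6 = \left(8 + \left(6 + 700 - 490\right)\right) 6 = \left(8 + 216\right) 6 = 224 \cdot 6 = 1344$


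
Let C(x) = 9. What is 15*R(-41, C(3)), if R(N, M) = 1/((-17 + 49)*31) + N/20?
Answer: -30489/992 ≈ -30.735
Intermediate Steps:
R(N, M) = 1/992 + N/20 (R(N, M) = (1/31)/32 + N*(1/20) = (1/32)*(1/31) + N/20 = 1/992 + N/20)
15*R(-41, C(3)) = 15*(1/992 + (1/20)*(-41)) = 15*(1/992 - 41/20) = 15*(-10163/4960) = -30489/992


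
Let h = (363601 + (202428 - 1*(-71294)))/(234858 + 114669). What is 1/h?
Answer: 116509/212441 ≈ 0.54843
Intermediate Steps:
h = 212441/116509 (h = (363601 + (202428 + 71294))/349527 = (363601 + 273722)*(1/349527) = 637323*(1/349527) = 212441/116509 ≈ 1.8234)
1/h = 1/(212441/116509) = 116509/212441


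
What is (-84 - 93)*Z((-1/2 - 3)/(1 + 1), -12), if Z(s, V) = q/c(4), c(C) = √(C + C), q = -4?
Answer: 177*√2 ≈ 250.32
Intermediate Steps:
c(C) = √2*√C (c(C) = √(2*C) = √2*√C)
Z(s, V) = -√2 (Z(s, V) = -4*√2/4 = -√2)
(-84 - 93)*Z((-1/2 - 3)/(1 + 1), -12) = (-84 - 93)*(-√2) = -(-177)*√2 = 177*√2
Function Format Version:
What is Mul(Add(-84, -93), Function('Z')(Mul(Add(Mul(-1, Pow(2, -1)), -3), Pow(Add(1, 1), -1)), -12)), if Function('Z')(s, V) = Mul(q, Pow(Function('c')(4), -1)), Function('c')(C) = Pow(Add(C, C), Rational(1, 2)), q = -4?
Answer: Mul(177, Pow(2, Rational(1, 2))) ≈ 250.32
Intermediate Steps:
Function('c')(C) = Mul(Pow(2, Rational(1, 2)), Pow(C, Rational(1, 2))) (Function('c')(C) = Pow(Mul(2, C), Rational(1, 2)) = Mul(Pow(2, Rational(1, 2)), Pow(C, Rational(1, 2))))
Function('Z')(s, V) = Mul(-1, Pow(2, Rational(1, 2))) (Function('Z')(s, V) = Mul(-4, Pow(Mul(Pow(2, Rational(1, 2)), Pow(4, Rational(1, 2))), -1)) = Mul(-4, Pow(Mul(Pow(2, Rational(1, 2)), 2), -1)) = Mul(-4, Pow(Mul(2, Pow(2, Rational(1, 2))), -1)) = Mul(-4, Mul(Rational(1, 4), Pow(2, Rational(1, 2)))) = Mul(-1, Pow(2, Rational(1, 2))))
Mul(Add(-84, -93), Function('Z')(Mul(Add(Mul(-1, Pow(2, -1)), -3), Pow(Add(1, 1), -1)), -12)) = Mul(Add(-84, -93), Mul(-1, Pow(2, Rational(1, 2)))) = Mul(-177, Mul(-1, Pow(2, Rational(1, 2)))) = Mul(177, Pow(2, Rational(1, 2)))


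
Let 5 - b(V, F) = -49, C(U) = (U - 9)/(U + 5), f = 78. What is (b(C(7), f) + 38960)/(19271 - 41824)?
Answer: -39014/22553 ≈ -1.7299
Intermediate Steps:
C(U) = (-9 + U)/(5 + U)
b(V, F) = 54 (b(V, F) = 5 - 1*(-49) = 5 + 49 = 54)
(b(C(7), f) + 38960)/(19271 - 41824) = (54 + 38960)/(19271 - 41824) = 39014/(-22553) = 39014*(-1/22553) = -39014/22553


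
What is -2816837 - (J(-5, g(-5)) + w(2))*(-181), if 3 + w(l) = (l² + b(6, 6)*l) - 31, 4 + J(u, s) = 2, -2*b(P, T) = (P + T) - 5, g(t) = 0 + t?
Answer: -2823896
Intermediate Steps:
g(t) = t
b(P, T) = 5/2 - P/2 - T/2 (b(P, T) = -((P + T) - 5)/2 = -(-5 + P + T)/2 = 5/2 - P/2 - T/2)
J(u, s) = -2 (J(u, s) = -4 + 2 = -2)
w(l) = -34 + l² - 7*l/2 (w(l) = -3 + ((l² + (5/2 - ½*6 - ½*6)*l) - 31) = -3 + ((l² + (5/2 - 3 - 3)*l) - 31) = -3 + ((l² - 7*l/2) - 31) = -3 + (-31 + l² - 7*l/2) = -34 + l² - 7*l/2)
-2816837 - (J(-5, g(-5)) + w(2))*(-181) = -2816837 - (-2 + (-34 + 2² - 7/2*2))*(-181) = -2816837 - (-2 + (-34 + 4 - 7))*(-181) = -2816837 - (-2 - 37)*(-181) = -2816837 - (-39)*(-181) = -2816837 - 1*7059 = -2816837 - 7059 = -2823896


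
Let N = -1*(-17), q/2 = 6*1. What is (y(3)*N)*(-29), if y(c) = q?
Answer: -5916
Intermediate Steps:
q = 12 (q = 2*(6*1) = 2*6 = 12)
y(c) = 12
N = 17
(y(3)*N)*(-29) = (12*17)*(-29) = 204*(-29) = -5916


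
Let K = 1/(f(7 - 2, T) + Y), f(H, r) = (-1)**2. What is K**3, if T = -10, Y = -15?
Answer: -1/2744 ≈ -0.00036443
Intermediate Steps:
f(H, r) = 1
K = -1/14 (K = 1/(1 - 15) = 1/(-14) = -1/14 ≈ -0.071429)
K**3 = (-1/14)**3 = -1/2744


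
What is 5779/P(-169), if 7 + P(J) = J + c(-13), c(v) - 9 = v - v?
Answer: -5779/167 ≈ -34.605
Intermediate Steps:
c(v) = 9 (c(v) = 9 + (v - v) = 9 + 0 = 9)
P(J) = 2 + J (P(J) = -7 + (J + 9) = -7 + (9 + J) = 2 + J)
5779/P(-169) = 5779/(2 - 169) = 5779/(-167) = 5779*(-1/167) = -5779/167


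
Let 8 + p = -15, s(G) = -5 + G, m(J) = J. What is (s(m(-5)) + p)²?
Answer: 1089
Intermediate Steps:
p = -23 (p = -8 - 15 = -23)
(s(m(-5)) + p)² = ((-5 - 5) - 23)² = (-10 - 23)² = (-33)² = 1089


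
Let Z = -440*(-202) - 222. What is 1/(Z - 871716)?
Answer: -1/783058 ≈ -1.2770e-6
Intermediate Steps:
Z = 88658 (Z = 88880 - 222 = 88658)
1/(Z - 871716) = 1/(88658 - 871716) = 1/(-783058) = -1/783058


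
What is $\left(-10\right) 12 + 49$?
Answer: $-71$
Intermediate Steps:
$\left(-10\right) 12 + 49 = -120 + 49 = -71$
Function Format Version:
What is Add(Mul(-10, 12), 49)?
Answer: -71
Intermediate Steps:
Add(Mul(-10, 12), 49) = Add(-120, 49) = -71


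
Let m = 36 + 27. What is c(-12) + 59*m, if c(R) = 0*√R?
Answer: 3717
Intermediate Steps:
c(R) = 0
m = 63
c(-12) + 59*m = 0 + 59*63 = 0 + 3717 = 3717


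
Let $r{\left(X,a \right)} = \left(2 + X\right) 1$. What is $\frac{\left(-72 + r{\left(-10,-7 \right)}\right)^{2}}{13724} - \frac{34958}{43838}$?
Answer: $- \frac{24900049}{75204089} \approx -0.3311$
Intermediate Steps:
$r{\left(X,a \right)} = 2 + X$
$\frac{\left(-72 + r{\left(-10,-7 \right)}\right)^{2}}{13724} - \frac{34958}{43838} = \frac{\left(-72 + \left(2 - 10\right)\right)^{2}}{13724} - \frac{34958}{43838} = \left(-72 - 8\right)^{2} \cdot \frac{1}{13724} - \frac{17479}{21919} = \left(-80\right)^{2} \cdot \frac{1}{13724} - \frac{17479}{21919} = 6400 \cdot \frac{1}{13724} - \frac{17479}{21919} = \frac{1600}{3431} - \frac{17479}{21919} = - \frac{24900049}{75204089}$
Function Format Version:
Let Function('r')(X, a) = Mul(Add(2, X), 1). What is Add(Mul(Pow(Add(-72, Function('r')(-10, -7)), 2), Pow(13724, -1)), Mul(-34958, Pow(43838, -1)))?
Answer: Rational(-24900049, 75204089) ≈ -0.33110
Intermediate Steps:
Function('r')(X, a) = Add(2, X)
Add(Mul(Pow(Add(-72, Function('r')(-10, -7)), 2), Pow(13724, -1)), Mul(-34958, Pow(43838, -1))) = Add(Mul(Pow(Add(-72, Add(2, -10)), 2), Pow(13724, -1)), Mul(-34958, Pow(43838, -1))) = Add(Mul(Pow(Add(-72, -8), 2), Rational(1, 13724)), Mul(-34958, Rational(1, 43838))) = Add(Mul(Pow(-80, 2), Rational(1, 13724)), Rational(-17479, 21919)) = Add(Mul(6400, Rational(1, 13724)), Rational(-17479, 21919)) = Add(Rational(1600, 3431), Rational(-17479, 21919)) = Rational(-24900049, 75204089)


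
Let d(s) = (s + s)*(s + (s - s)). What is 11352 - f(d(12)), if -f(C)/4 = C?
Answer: 12504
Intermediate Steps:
d(s) = 2*s**2 (d(s) = (2*s)*(s + 0) = (2*s)*s = 2*s**2)
f(C) = -4*C
11352 - f(d(12)) = 11352 - (-4)*2*12**2 = 11352 - (-4)*2*144 = 11352 - (-4)*288 = 11352 - 1*(-1152) = 11352 + 1152 = 12504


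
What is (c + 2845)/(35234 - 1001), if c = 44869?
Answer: 47714/34233 ≈ 1.3938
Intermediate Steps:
(c + 2845)/(35234 - 1001) = (44869 + 2845)/(35234 - 1001) = 47714/34233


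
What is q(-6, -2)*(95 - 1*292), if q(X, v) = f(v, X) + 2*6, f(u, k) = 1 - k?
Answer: -3743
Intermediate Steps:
q(X, v) = 13 - X (q(X, v) = (1 - X) + 2*6 = (1 - X) + 12 = 13 - X)
q(-6, -2)*(95 - 1*292) = (13 - 1*(-6))*(95 - 1*292) = (13 + 6)*(95 - 292) = 19*(-197) = -3743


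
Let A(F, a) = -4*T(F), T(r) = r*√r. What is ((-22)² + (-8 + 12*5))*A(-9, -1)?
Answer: 57888*I ≈ 57888.0*I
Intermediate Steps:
T(r) = r^(3/2)
A(F, a) = -4*F^(3/2)
((-22)² + (-8 + 12*5))*A(-9, -1) = ((-22)² + (-8 + 12*5))*(-(-108)*I) = (484 + (-8 + 60))*(-(-108)*I) = (484 + 52)*(108*I) = 536*(108*I) = 57888*I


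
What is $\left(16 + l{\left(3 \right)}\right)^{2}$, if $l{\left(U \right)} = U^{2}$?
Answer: $625$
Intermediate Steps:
$\left(16 + l{\left(3 \right)}\right)^{2} = \left(16 + 3^{2}\right)^{2} = \left(16 + 9\right)^{2} = 25^{2} = 625$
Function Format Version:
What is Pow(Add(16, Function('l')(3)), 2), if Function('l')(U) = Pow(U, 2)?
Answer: 625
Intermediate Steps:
Pow(Add(16, Function('l')(3)), 2) = Pow(Add(16, Pow(3, 2)), 2) = Pow(Add(16, 9), 2) = Pow(25, 2) = 625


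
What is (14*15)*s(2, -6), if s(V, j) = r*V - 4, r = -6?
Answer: -3360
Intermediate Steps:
s(V, j) = -4 - 6*V (s(V, j) = -6*V - 4 = -4 - 6*V)
(14*15)*s(2, -6) = (14*15)*(-4 - 6*2) = 210*(-4 - 12) = 210*(-16) = -3360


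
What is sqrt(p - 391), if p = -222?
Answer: I*sqrt(613) ≈ 24.759*I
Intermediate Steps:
sqrt(p - 391) = sqrt(-222 - 391) = sqrt(-613) = I*sqrt(613)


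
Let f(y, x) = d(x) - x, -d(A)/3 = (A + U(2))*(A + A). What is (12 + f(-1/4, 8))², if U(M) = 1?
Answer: 183184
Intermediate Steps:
d(A) = -6*A*(1 + A) (d(A) = -3*(A + 1)*(A + A) = -3*(1 + A)*2*A = -6*A*(1 + A))
f(y, x) = -x - 6*x*(1 + x) (f(y, x) = -6*x*(1 + x) - x = -x - 6*x*(1 + x))
(12 + f(-1/4, 8))² = (12 + 8*(-7 - 6*8))² = (12 + 8*(-7 - 48))² = (12 + 8*(-55))² = (12 - 440)² = (-428)² = 183184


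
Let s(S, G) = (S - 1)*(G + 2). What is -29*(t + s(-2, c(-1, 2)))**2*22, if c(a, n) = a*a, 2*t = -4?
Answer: -77198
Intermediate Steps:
t = -2 (t = (1/2)*(-4) = -2)
c(a, n) = a**2
s(S, G) = (-1 + S)*(2 + G)
-29*(t + s(-2, c(-1, 2)))**2*22 = -29*(-2 + (-2 - 1*(-1)**2 + 2*(-2) + (-1)**2*(-2)))**2*22 = -29*(-2 + (-2 - 1*1 - 4 + 1*(-2)))**2*22 = -29*(-2 + (-2 - 1 - 4 - 2))**2*22 = -29*(-2 - 9)**2*22 = -29*(-11)**2*22 = -29*121*22 = -3509*22 = -77198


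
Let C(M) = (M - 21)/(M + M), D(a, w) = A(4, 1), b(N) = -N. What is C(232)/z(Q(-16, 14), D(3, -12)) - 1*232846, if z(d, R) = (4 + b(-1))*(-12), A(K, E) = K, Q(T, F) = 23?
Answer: -6482432851/27840 ≈ -2.3285e+5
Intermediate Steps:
D(a, w) = 4
z(d, R) = -60 (z(d, R) = (4 - 1*(-1))*(-12) = (4 + 1)*(-12) = 5*(-12) = -60)
C(M) = (-21 + M)/(2*M) (C(M) = (-21 + M)/((2*M)) = (-21 + M)*(1/(2*M)) = (-21 + M)/(2*M))
C(232)/z(Q(-16, 14), D(3, -12)) - 1*232846 = ((½)*(-21 + 232)/232)/(-60) - 1*232846 = ((½)*(1/232)*211)*(-1/60) - 232846 = (211/464)*(-1/60) - 232846 = -211/27840 - 232846 = -6482432851/27840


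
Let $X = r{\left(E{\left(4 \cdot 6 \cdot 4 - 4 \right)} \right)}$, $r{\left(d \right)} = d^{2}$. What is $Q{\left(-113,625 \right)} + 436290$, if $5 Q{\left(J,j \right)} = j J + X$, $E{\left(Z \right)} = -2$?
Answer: $\frac{2110829}{5} \approx 4.2217 \cdot 10^{5}$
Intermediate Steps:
$X = 4$ ($X = \left(-2\right)^{2} = 4$)
$Q{\left(J,j \right)} = \frac{4}{5} + \frac{J j}{5}$ ($Q{\left(J,j \right)} = \frac{j J + 4}{5} = \frac{J j + 4}{5} = \frac{4 + J j}{5} = \frac{4}{5} + \frac{J j}{5}$)
$Q{\left(-113,625 \right)} + 436290 = \left(\frac{4}{5} + \frac{1}{5} \left(-113\right) 625\right) + 436290 = \left(\frac{4}{5} - 14125\right) + 436290 = - \frac{70621}{5} + 436290 = \frac{2110829}{5}$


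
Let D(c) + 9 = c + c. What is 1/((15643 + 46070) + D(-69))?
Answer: 1/61566 ≈ 1.6243e-5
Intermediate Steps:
D(c) = -9 + 2*c (D(c) = -9 + (c + c) = -9 + 2*c)
1/((15643 + 46070) + D(-69)) = 1/((15643 + 46070) + (-9 + 2*(-69))) = 1/(61713 + (-9 - 138)) = 1/(61713 - 147) = 1/61566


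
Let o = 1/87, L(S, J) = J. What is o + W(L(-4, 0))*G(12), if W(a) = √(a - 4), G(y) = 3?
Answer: 1/87 + 6*I ≈ 0.011494 + 6.0*I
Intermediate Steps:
W(a) = √(-4 + a)
o = 1/87 ≈ 0.011494
o + W(L(-4, 0))*G(12) = 1/87 + √(-4 + 0)*3 = 1/87 + √(-4)*3 = 1/87 + (2*I)*3 = 1/87 + 6*I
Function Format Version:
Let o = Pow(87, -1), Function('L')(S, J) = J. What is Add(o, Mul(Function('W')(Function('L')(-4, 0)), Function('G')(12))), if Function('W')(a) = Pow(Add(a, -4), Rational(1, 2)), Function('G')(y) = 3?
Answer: Add(Rational(1, 87), Mul(6, I)) ≈ Add(0.011494, Mul(6.0000, I))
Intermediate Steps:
Function('W')(a) = Pow(Add(-4, a), Rational(1, 2))
o = Rational(1, 87) ≈ 0.011494
Add(o, Mul(Function('W')(Function('L')(-4, 0)), Function('G')(12))) = Add(Rational(1, 87), Mul(Pow(Add(-4, 0), Rational(1, 2)), 3)) = Add(Rational(1, 87), Mul(Pow(-4, Rational(1, 2)), 3)) = Add(Rational(1, 87), Mul(Mul(2, I), 3)) = Add(Rational(1, 87), Mul(6, I))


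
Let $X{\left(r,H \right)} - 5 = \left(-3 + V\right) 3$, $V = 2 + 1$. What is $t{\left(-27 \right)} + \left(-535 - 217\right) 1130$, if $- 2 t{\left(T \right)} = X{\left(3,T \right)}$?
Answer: $- \frac{1699525}{2} \approx -8.4976 \cdot 10^{5}$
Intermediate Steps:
$V = 3$
$X{\left(r,H \right)} = 5$ ($X{\left(r,H \right)} = 5 + \left(-3 + 3\right) 3 = 5 + 0 \cdot 3 = 5 + 0 = 5$)
$t{\left(T \right)} = - \frac{5}{2}$ ($t{\left(T \right)} = \left(- \frac{1}{2}\right) 5 = - \frac{5}{2}$)
$t{\left(-27 \right)} + \left(-535 - 217\right) 1130 = - \frac{5}{2} + \left(-535 - 217\right) 1130 = - \frac{5}{2} - 849760 = - \frac{1699525}{2}$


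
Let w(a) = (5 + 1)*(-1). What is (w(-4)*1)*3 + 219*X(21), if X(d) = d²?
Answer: 96561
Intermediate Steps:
w(a) = -6 (w(a) = 6*(-1) = -6)
(w(-4)*1)*3 + 219*X(21) = -6*1*3 + 219*21² = -6*3 + 219*441 = -18 + 96579 = 96561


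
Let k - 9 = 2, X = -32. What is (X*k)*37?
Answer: -13024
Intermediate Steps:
k = 11 (k = 9 + 2 = 11)
(X*k)*37 = -32*11*37 = -352*37 = -13024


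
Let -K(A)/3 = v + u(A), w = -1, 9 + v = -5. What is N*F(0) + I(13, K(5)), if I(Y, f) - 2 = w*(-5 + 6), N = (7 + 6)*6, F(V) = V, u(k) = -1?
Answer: 1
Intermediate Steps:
v = -14 (v = -9 - 5 = -14)
K(A) = 45 (K(A) = -3*(-14 - 1) = -3*(-15) = 45)
N = 78 (N = 13*6 = 78)
I(Y, f) = 1 (I(Y, f) = 2 - (-5 + 6) = 2 - 1*1 = 2 - 1 = 1)
N*F(0) + I(13, K(5)) = 78*0 + 1 = 0 + 1 = 1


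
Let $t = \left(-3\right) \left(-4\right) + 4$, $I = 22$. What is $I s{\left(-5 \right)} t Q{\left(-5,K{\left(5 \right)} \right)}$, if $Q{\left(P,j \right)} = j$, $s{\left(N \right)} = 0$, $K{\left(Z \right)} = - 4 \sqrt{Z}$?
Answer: $0$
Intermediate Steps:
$t = 16$ ($t = 12 + 4 = 16$)
$I s{\left(-5 \right)} t Q{\left(-5,K{\left(5 \right)} \right)} = 22 \cdot 0 \cdot 16 \left(- 4 \sqrt{5}\right) = 0 \left(- 64 \sqrt{5}\right) = 0$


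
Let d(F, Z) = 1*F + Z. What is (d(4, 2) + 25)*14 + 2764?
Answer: 3198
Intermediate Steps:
d(F, Z) = F + Z
(d(4, 2) + 25)*14 + 2764 = ((4 + 2) + 25)*14 + 2764 = (6 + 25)*14 + 2764 = 31*14 + 2764 = 434 + 2764 = 3198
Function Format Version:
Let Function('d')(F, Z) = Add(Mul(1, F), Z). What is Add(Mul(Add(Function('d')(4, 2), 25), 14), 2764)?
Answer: 3198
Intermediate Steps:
Function('d')(F, Z) = Add(F, Z)
Add(Mul(Add(Function('d')(4, 2), 25), 14), 2764) = Add(Mul(Add(Add(4, 2), 25), 14), 2764) = Add(Mul(Add(6, 25), 14), 2764) = Add(Mul(31, 14), 2764) = Add(434, 2764) = 3198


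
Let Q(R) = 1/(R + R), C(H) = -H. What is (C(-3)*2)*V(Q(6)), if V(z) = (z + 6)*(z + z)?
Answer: 73/12 ≈ 6.0833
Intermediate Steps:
Q(R) = 1/(2*R)
V(z) = 2*z*(6 + z) (V(z) = (6 + z)*(2*z) = 2*z*(6 + z))
(C(-3)*2)*V(Q(6)) = (-1*(-3)*2)*(2*((½)/6)*(6 + (½)/6)) = (3*2)*(2*((½)*(⅙))*(6 + (½)*(⅙))) = 6*(2*(1/12)*(6 + 1/12)) = 6*(2*(1/12)*(73/12)) = 6*(73/72) = 73/12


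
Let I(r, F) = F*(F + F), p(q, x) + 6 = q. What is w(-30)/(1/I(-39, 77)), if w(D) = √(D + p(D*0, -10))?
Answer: 71148*I ≈ 71148.0*I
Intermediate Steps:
p(q, x) = -6 + q
I(r, F) = 2*F² (I(r, F) = F*(2*F) = 2*F²)
w(D) = √(-6 + D) (w(D) = √(D + (-6 + D*0)) = √(D + (-6 + 0)) = √(D - 6) = √(-6 + D))
w(-30)/(1/I(-39, 77)) = √(-6 - 30)/(1/(2*77²)) = √(-36)/(1/(2*5929)) = (6*I)/(1/11858) = (6*I)*11858 = 71148*I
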